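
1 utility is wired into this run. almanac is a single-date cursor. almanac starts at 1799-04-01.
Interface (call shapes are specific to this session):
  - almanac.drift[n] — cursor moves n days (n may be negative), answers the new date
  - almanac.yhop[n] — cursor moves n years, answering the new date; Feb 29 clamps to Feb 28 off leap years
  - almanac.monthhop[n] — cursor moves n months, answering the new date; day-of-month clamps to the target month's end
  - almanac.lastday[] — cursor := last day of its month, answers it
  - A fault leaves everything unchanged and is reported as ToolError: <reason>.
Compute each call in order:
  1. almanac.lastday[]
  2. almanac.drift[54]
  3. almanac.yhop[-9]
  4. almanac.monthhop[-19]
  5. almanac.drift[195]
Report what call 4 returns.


Answer: 1788-11-23

Derivation:
% 1. almanac.lastday() => 1799-04-30
% 2. almanac.drift(n=54) => 1799-06-23
% 3. almanac.yhop(n=-9) => 1790-06-23
% 4. almanac.monthhop(n=-19) => 1788-11-23
% 5. almanac.drift(n=195) => 1789-06-06


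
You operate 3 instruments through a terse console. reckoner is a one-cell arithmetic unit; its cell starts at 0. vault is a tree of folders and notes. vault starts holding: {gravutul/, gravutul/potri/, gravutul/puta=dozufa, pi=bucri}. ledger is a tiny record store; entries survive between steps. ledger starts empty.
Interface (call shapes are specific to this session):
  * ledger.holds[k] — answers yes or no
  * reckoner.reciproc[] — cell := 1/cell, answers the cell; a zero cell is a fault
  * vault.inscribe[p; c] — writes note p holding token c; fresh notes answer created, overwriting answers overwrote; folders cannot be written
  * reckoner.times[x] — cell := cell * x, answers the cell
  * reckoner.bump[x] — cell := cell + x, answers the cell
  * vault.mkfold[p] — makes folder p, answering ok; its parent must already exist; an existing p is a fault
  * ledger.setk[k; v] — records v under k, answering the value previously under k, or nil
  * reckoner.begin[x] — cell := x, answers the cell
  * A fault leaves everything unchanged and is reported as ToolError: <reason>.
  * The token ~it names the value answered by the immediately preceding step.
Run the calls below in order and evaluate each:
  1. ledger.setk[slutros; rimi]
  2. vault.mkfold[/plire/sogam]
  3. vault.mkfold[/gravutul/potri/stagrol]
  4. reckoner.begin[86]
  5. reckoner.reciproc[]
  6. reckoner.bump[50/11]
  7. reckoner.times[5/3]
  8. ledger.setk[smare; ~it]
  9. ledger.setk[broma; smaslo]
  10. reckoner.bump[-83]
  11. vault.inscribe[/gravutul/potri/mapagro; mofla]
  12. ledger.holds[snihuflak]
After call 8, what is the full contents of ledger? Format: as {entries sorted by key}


Answer: {slutros=rimi, smare=7185/946}

Derivation:
[in] ledger.setk k: slutros v: rimi
:: nil
[in] vault.mkfold p: /plire/sogam
:: ToolError: no parent
[in] vault.mkfold p: /gravutul/potri/stagrol
:: ok
[in] reckoner.begin x: 86
:: 86
[in] reckoner.reciproc
:: 1/86
[in] reckoner.bump x: 50/11
:: 4311/946
[in] reckoner.times x: 5/3
:: 7185/946
[in] ledger.setk k: smare v: ~it
:: nil
[in] ledger.setk k: broma v: smaslo
:: nil
[in] reckoner.bump x: -83
:: -71333/946
[in] vault.inscribe p: /gravutul/potri/mapagro c: mofla
:: created
[in] ledger.holds k: snihuflak
:: no


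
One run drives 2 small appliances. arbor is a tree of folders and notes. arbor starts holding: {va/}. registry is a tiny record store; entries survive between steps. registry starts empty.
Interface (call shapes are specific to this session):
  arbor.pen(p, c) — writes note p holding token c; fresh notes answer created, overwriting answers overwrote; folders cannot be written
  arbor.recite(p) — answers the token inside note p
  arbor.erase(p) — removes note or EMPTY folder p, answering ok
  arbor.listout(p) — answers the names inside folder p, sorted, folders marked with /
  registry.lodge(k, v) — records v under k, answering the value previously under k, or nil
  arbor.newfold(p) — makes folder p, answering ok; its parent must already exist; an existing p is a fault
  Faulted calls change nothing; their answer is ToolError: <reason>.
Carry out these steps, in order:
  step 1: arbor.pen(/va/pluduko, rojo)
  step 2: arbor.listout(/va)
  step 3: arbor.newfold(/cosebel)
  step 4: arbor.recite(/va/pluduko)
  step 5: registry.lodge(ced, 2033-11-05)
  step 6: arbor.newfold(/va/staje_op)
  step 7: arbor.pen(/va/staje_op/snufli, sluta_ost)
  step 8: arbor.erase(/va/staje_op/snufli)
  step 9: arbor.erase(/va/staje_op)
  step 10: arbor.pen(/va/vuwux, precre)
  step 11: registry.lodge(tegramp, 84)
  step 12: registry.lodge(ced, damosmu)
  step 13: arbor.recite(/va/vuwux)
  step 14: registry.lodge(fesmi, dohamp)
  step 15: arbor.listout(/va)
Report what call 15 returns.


Answer: [pluduko, vuwux]

Derivation:
% arbor.pen p: /va/pluduko c: rojo
  created
% arbor.listout p: /va
  [pluduko]
% arbor.newfold p: /cosebel
  ok
% arbor.recite p: /va/pluduko
  rojo
% registry.lodge k: ced v: 2033-11-05
  nil
% arbor.newfold p: /va/staje_op
  ok
% arbor.pen p: /va/staje_op/snufli c: sluta_ost
  created
% arbor.erase p: /va/staje_op/snufli
  ok
% arbor.erase p: /va/staje_op
  ok
% arbor.pen p: /va/vuwux c: precre
  created
% registry.lodge k: tegramp v: 84
  nil
% registry.lodge k: ced v: damosmu
  2033-11-05
% arbor.recite p: /va/vuwux
  precre
% registry.lodge k: fesmi v: dohamp
  nil
% arbor.listout p: /va
  [pluduko, vuwux]


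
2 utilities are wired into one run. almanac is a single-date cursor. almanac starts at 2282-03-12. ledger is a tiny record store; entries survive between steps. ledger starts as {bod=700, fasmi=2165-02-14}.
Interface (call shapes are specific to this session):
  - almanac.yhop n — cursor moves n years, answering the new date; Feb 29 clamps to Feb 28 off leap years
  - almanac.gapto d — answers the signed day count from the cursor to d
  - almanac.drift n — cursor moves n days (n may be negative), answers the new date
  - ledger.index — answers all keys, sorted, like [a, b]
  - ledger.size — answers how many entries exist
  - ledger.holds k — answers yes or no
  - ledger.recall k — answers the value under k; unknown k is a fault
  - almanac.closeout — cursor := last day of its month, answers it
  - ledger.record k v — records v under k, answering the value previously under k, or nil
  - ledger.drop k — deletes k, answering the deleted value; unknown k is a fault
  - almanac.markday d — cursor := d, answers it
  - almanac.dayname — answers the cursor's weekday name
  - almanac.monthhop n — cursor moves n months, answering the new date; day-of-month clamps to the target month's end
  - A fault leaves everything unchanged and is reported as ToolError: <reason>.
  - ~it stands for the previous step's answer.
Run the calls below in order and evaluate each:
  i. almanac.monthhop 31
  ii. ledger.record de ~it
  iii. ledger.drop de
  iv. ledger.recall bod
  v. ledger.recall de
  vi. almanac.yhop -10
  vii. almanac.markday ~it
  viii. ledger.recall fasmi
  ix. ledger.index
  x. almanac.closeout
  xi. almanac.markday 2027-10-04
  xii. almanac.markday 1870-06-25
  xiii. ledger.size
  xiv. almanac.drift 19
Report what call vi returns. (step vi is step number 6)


% almanac.monthhop(31) : 2284-10-12
% ledger.record(de, ~it) : nil
% ledger.drop(de) : 2284-10-12
% ledger.recall(bod) : 700
% ledger.recall(de) : ToolError: no such key de
% almanac.yhop(-10) : 2274-10-12
% almanac.markday(~it) : 2274-10-12
% ledger.recall(fasmi) : 2165-02-14
% ledger.index() : [bod, fasmi]
% almanac.closeout() : 2274-10-31
% almanac.markday(2027-10-04) : 2027-10-04
% almanac.markday(1870-06-25) : 1870-06-25
% ledger.size() : 2
% almanac.drift(19) : 1870-07-14

Answer: 2274-10-12


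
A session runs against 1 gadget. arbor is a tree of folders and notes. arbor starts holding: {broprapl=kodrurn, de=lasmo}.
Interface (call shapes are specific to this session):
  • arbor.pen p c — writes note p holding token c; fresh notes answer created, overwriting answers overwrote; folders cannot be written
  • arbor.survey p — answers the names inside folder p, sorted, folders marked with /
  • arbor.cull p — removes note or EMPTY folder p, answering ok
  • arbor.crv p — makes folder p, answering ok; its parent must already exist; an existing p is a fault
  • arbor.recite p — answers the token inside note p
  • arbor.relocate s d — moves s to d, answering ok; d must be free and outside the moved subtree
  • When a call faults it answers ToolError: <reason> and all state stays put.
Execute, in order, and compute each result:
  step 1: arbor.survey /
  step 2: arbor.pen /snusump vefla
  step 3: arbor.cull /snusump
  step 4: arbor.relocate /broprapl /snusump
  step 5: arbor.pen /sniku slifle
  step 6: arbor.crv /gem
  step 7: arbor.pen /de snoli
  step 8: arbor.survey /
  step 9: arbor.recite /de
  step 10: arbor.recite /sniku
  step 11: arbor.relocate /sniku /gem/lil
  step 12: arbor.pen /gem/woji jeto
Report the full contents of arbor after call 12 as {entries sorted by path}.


Answer: {de=snoli, gem/, gem/lil=slifle, gem/woji=jeto, snusump=kodrurn}

Derivation:
I invoke arbor.survey with p=/, → [broprapl, de].
Using arbor.pen with p=/snusump, c=vefla, giving created.
Using arbor.cull with p=/snusump, → ok.
Using arbor.relocate with s=/broprapl, d=/snusump, which returns ok.
Invoking arbor.pen with p=/sniku, c=slifle, giving created.
Calling arbor.crv with p=/gem, and get ok.
Next I call arbor.pen with p=/de, c=snoli: overwrote.
I invoke arbor.survey with p=/, yielding [de, gem/, sniku, snusump].
Calling arbor.recite with p=/de, giving snoli.
I invoke arbor.recite with p=/sniku, yielding slifle.
Then arbor.relocate with s=/sniku, d=/gem/lil, → ok.
Then arbor.pen with p=/gem/woji, c=jeto, giving created.


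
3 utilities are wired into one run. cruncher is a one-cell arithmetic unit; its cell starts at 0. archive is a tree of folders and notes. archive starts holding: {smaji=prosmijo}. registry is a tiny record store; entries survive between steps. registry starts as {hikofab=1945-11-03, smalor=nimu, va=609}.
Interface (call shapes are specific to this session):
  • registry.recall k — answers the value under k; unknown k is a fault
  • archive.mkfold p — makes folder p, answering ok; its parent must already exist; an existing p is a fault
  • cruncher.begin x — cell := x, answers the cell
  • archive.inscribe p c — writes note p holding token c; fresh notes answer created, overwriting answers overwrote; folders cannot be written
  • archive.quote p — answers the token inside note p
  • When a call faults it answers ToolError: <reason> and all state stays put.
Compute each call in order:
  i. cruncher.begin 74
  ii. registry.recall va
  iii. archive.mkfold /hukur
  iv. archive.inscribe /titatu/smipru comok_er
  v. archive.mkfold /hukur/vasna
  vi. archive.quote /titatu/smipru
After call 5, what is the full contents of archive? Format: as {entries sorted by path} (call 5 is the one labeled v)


-- 1. begin(x: 74) : 74
-- 2. recall(k: va) : 609
-- 3. mkfold(p: /hukur) : ok
-- 4. inscribe(p: /titatu/smipru, c: comok_er) : ToolError: no parent
-- 5. mkfold(p: /hukur/vasna) : ok
-- 6. quote(p: /titatu/smipru) : ToolError: not found

Answer: {hukur/, hukur/vasna/, smaji=prosmijo}


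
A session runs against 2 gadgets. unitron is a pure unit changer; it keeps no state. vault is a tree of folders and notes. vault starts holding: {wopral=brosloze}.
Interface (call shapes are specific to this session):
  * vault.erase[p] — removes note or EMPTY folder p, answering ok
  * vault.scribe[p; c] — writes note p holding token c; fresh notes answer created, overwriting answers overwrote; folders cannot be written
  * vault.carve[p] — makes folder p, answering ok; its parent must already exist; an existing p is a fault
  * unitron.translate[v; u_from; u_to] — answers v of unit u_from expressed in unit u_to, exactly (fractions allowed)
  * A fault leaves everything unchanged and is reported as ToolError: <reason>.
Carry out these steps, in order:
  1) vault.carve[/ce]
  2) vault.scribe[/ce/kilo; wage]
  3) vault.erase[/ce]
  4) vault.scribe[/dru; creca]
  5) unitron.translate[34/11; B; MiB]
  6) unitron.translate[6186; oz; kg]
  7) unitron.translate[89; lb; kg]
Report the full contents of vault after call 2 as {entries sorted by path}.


Answer: {ce/, ce/kilo=wage, wopral=brosloze}

Derivation:
Then vault.carve with p→/ce, which returns ok.
I try vault.scribe with p→/ce/kilo, c→wage, which returns created.
Next I call vault.erase with p→/ce, and observe ToolError: not empty.
Invoking vault.scribe with p→/dru, c→creca: created.
Next I call unitron.translate with v→34/11, u_from→B, u_to→MiB, and see 17/5767168.
I call unitron.translate with v→6186, u_from→oz, u_to→kg, which returns 140296120041/800000000.
I invoke unitron.translate with v→89, u_from→lb, u_to→kg, — result: 4036972093/100000000.


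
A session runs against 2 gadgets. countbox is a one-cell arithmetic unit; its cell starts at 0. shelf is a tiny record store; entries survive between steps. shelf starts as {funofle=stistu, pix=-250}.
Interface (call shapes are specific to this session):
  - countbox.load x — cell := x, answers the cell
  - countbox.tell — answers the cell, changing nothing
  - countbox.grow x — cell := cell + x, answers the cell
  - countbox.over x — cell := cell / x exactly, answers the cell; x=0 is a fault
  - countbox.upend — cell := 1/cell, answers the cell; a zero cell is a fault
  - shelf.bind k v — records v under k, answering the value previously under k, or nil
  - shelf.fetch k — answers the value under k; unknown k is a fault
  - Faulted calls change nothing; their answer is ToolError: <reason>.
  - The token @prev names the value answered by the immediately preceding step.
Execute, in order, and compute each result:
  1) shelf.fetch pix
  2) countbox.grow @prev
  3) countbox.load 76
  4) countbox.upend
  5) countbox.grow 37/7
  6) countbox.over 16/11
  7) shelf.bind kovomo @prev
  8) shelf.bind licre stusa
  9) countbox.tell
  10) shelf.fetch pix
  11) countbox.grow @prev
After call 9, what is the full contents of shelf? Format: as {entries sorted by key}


~$ fetch pix
  -250
~$ grow @prev
  -250
~$ load 76
  76
~$ upend
  1/76
~$ grow 37/7
  2819/532
~$ over 16/11
  31009/8512
~$ bind kovomo @prev
  nil
~$ bind licre stusa
  nil
~$ tell
  31009/8512
~$ fetch pix
  -250
~$ grow @prev
  -2096991/8512

Answer: {funofle=stistu, kovomo=31009/8512, licre=stusa, pix=-250}


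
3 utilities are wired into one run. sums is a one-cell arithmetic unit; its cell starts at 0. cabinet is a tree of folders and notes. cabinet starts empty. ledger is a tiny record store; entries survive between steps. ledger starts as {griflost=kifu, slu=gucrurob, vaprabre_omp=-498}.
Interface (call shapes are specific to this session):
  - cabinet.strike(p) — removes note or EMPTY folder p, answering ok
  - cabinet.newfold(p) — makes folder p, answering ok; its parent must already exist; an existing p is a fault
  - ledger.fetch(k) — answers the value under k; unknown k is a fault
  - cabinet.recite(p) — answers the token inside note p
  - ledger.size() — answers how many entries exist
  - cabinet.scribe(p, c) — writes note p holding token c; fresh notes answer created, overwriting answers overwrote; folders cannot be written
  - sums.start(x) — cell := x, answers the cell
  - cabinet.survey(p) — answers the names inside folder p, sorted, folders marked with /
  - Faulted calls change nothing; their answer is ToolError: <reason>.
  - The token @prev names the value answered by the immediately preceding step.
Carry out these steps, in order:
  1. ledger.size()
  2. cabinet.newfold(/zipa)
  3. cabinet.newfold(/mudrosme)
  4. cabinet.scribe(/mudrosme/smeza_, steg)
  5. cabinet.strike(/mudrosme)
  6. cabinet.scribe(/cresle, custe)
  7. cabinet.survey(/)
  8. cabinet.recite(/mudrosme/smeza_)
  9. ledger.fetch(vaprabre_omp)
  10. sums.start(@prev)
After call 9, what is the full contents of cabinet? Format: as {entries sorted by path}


Do: size[]
See: 3
Do: newfold[/zipa]
See: ok
Do: newfold[/mudrosme]
See: ok
Do: scribe[/mudrosme/smeza_; steg]
See: created
Do: strike[/mudrosme]
See: ToolError: not empty
Do: scribe[/cresle; custe]
See: created
Do: survey[/]
See: [cresle, mudrosme/, zipa/]
Do: recite[/mudrosme/smeza_]
See: steg
Do: fetch[vaprabre_omp]
See: -498
Do: start[@prev]
See: -498

Answer: {cresle=custe, mudrosme/, mudrosme/smeza_=steg, zipa/}


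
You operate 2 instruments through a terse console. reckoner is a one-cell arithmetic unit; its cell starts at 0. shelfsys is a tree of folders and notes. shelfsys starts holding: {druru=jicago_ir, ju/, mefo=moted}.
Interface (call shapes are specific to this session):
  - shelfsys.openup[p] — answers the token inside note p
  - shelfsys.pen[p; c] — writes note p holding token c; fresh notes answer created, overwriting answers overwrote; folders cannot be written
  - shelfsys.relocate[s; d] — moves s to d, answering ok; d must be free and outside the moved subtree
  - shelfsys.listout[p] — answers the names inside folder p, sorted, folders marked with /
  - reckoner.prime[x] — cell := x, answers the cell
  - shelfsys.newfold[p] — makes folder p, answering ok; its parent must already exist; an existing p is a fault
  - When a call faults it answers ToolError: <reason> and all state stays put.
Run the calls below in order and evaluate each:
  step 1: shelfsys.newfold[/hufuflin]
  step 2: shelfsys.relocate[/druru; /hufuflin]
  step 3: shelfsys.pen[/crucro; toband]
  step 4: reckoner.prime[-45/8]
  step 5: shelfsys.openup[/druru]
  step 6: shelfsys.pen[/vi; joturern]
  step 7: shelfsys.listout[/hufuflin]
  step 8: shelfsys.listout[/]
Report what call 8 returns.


·→ shelfsys.newfold(p: /hufuflin)
·← ok
·→ shelfsys.relocate(s: /druru, d: /hufuflin)
·← ToolError: exists
·→ shelfsys.pen(p: /crucro, c: toband)
·← created
·→ reckoner.prime(x: -45/8)
·← -45/8
·→ shelfsys.openup(p: /druru)
·← jicago_ir
·→ shelfsys.pen(p: /vi, c: joturern)
·← created
·→ shelfsys.listout(p: /hufuflin)
·← []
·→ shelfsys.listout(p: /)
·← [crucro, druru, hufuflin/, ju/, mefo, vi]

Answer: [crucro, druru, hufuflin/, ju/, mefo, vi]


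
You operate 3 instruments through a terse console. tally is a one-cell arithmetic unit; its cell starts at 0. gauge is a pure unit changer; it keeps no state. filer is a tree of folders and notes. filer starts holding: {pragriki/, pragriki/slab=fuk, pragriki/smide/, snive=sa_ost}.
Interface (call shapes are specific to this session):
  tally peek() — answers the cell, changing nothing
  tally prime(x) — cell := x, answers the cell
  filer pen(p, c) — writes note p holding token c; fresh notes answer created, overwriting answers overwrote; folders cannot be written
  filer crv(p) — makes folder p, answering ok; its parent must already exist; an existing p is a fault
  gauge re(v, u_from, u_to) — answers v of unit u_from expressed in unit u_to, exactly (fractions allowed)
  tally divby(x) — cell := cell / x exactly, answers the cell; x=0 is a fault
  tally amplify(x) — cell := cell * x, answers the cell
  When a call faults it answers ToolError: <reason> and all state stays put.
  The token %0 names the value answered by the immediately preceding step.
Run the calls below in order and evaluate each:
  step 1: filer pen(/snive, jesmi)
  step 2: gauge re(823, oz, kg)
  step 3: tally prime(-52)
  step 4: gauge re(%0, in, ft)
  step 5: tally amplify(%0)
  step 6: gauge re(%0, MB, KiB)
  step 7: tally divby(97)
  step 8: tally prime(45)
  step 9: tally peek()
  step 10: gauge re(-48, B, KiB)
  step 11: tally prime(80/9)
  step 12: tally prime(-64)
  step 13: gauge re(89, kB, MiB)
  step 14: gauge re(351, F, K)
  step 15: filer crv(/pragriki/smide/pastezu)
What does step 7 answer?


Answer: 676/291

Derivation:
Using filer pen on /snive, jesmi, yielding overwrote.
I invoke gauge re on 823, oz, kg, giving 37330652051/1600000000.
I use tally prime on -52, → -52.
Invoking gauge re on %0, in, ft, which returns -13/3.
I invoke tally amplify on %0: 676/3.
Invoking gauge re on %0, MB, KiB, giving 2640625/12.
Invoking tally divby on 97, and see 676/291.
I use tally prime on 45, and observe 45.
Invoking tally peek, — result: 45.
I call gauge re on -48, B, KiB, and get -3/64.
Calling tally prime on 80/9, giving 80/9.
Calling tally prime on -64, → -64.
Invoking gauge re on 89, kB, MiB, — result: 11125/131072.
I try gauge re on 351, F, K, and observe 81067/180.
Invoking filer crv on /pragriki/smide/pastezu, — result: ok.


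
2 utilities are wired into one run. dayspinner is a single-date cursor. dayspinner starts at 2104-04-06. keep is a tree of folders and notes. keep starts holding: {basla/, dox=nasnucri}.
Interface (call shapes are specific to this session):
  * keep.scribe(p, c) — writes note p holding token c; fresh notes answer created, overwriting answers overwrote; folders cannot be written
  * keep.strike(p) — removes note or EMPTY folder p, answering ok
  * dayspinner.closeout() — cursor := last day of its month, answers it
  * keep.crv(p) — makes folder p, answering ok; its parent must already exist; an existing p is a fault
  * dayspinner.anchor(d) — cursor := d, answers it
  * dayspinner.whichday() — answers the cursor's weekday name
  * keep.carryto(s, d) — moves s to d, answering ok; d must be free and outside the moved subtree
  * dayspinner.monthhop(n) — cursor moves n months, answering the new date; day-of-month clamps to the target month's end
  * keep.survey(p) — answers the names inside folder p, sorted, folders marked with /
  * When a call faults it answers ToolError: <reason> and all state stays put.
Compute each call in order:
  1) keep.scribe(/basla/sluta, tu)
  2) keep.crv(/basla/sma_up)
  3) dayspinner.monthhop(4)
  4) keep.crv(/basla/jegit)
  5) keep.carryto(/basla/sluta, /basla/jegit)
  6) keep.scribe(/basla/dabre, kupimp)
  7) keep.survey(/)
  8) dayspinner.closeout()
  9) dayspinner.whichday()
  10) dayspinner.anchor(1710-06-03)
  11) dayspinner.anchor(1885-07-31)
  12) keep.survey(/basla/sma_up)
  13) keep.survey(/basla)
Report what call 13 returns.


Answer: [dabre, jegit/, sluta, sma_up/]

Derivation:
·→ scribe(p: /basla/sluta, c: tu)
·← created
·→ crv(p: /basla/sma_up)
·← ok
·→ monthhop(n: 4)
·← 2104-08-06
·→ crv(p: /basla/jegit)
·← ok
·→ carryto(s: /basla/sluta, d: /basla/jegit)
·← ToolError: exists
·→ scribe(p: /basla/dabre, c: kupimp)
·← created
·→ survey(p: /)
·← [basla/, dox]
·→ closeout()
·← 2104-08-31
·→ whichday()
·← Sunday
·→ anchor(d: 1710-06-03)
·← 1710-06-03
·→ anchor(d: 1885-07-31)
·← 1885-07-31
·→ survey(p: /basla/sma_up)
·← []
·→ survey(p: /basla)
·← [dabre, jegit/, sluta, sma_up/]


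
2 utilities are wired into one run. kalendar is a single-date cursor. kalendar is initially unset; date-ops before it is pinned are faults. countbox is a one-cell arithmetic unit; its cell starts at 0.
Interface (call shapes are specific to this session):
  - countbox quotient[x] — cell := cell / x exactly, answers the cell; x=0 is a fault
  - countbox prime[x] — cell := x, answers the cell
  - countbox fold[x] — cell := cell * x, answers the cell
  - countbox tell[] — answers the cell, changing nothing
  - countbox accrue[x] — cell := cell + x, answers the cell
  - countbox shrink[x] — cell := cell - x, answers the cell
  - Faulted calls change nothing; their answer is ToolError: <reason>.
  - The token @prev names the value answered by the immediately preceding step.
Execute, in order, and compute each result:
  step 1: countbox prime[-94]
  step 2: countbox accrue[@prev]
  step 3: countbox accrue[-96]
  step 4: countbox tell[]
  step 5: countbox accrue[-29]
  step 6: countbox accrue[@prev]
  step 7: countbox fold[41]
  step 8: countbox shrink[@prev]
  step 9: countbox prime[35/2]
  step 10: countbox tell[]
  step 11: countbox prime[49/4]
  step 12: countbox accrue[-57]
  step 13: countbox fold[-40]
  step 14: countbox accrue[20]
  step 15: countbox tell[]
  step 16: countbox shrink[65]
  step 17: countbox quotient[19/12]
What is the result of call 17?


Answer: 20940/19

Derivation:
>>> countbox prime x=-94
[out] -94
>>> countbox accrue x=@prev
[out] -188
>>> countbox accrue x=-96
[out] -284
>>> countbox tell
[out] -284
>>> countbox accrue x=-29
[out] -313
>>> countbox accrue x=@prev
[out] -626
>>> countbox fold x=41
[out] -25666
>>> countbox shrink x=@prev
[out] 0
>>> countbox prime x=35/2
[out] 35/2
>>> countbox tell
[out] 35/2
>>> countbox prime x=49/4
[out] 49/4
>>> countbox accrue x=-57
[out] -179/4
>>> countbox fold x=-40
[out] 1790
>>> countbox accrue x=20
[out] 1810
>>> countbox tell
[out] 1810
>>> countbox shrink x=65
[out] 1745
>>> countbox quotient x=19/12
[out] 20940/19


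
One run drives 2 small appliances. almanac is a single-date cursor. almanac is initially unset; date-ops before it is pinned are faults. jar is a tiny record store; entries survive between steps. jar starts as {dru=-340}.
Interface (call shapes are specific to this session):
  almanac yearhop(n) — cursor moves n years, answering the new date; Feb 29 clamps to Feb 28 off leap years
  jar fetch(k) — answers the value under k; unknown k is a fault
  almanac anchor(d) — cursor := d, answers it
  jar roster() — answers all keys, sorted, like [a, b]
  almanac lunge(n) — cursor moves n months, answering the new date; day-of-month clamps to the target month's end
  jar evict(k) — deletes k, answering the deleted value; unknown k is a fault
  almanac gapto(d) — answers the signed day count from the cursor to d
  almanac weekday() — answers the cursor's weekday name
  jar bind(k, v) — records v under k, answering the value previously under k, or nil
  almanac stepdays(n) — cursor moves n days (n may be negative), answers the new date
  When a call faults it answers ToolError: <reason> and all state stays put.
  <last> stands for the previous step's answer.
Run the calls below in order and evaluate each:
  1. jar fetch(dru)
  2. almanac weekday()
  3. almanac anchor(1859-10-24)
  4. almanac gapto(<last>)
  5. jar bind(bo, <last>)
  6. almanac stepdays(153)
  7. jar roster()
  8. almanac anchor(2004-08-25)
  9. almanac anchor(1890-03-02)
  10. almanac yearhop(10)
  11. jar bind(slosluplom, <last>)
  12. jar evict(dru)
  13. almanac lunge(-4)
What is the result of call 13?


% jar fetch k→dru
  -340
% almanac weekday
  ToolError: no date set
% almanac anchor d→1859-10-24
  1859-10-24
% almanac gapto d→<last>
  0
% jar bind k→bo v→<last>
  nil
% almanac stepdays n→153
  1860-03-25
% jar roster
  [bo, dru]
% almanac anchor d→2004-08-25
  2004-08-25
% almanac anchor d→1890-03-02
  1890-03-02
% almanac yearhop n→10
  1900-03-02
% jar bind k→slosluplom v→<last>
  nil
% jar evict k→dru
  -340
% almanac lunge n→-4
  1899-11-02

Answer: 1899-11-02


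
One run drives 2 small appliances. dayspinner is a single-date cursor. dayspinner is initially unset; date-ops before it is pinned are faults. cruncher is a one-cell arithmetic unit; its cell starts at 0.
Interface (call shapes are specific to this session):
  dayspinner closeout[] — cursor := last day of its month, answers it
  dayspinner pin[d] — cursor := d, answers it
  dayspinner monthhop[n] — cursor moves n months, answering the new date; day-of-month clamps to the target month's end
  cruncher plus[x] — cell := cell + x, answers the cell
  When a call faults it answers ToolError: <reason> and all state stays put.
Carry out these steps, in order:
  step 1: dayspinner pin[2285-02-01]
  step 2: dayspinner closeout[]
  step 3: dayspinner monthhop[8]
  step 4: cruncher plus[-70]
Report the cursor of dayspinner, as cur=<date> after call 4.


Answer: cur=2285-10-28

Derivation:
→ dayspinner pin(d='2285-02-01')
← 2285-02-01
→ dayspinner closeout()
← 2285-02-28
→ dayspinner monthhop(n='8')
← 2285-10-28
→ cruncher plus(x='-70')
← -70


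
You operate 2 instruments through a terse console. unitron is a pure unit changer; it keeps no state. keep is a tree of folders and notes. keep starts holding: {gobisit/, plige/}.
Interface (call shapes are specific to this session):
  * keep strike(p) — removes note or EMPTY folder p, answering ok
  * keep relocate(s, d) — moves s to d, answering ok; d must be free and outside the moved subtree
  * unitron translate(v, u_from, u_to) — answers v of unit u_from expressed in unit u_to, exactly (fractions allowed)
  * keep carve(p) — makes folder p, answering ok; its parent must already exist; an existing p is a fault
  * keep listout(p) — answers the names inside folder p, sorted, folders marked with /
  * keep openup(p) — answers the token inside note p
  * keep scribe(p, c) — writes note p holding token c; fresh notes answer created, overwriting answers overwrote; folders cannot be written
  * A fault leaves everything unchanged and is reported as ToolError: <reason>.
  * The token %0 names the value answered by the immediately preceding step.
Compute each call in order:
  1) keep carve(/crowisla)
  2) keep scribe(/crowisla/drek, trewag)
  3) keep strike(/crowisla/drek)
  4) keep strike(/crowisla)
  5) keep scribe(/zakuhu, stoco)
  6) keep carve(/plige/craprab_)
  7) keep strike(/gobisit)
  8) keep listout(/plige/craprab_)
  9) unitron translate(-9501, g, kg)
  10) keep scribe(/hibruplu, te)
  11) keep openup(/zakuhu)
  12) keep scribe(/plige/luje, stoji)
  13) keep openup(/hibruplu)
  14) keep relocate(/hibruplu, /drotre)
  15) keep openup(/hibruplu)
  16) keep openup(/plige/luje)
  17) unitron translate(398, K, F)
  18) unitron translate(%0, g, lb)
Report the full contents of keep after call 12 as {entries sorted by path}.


Answer: {hibruplu=te, plige/, plige/craprab_/, plige/luje=stoji, zakuhu=stoco}

Derivation:
[in] keep carve p: /crowisla
  ok
[in] keep scribe p: /crowisla/drek c: trewag
  created
[in] keep strike p: /crowisla/drek
  ok
[in] keep strike p: /crowisla
  ok
[in] keep scribe p: /zakuhu c: stoco
  created
[in] keep carve p: /plige/craprab_
  ok
[in] keep strike p: /gobisit
  ok
[in] keep listout p: /plige/craprab_
  []
[in] unitron translate v: -9501 u_from: g u_to: kg
  -9501/1000
[in] keep scribe p: /hibruplu c: te
  created
[in] keep openup p: /zakuhu
  stoco
[in] keep scribe p: /plige/luje c: stoji
  created
[in] keep openup p: /hibruplu
  te
[in] keep relocate s: /hibruplu d: /drotre
  ok
[in] keep openup p: /hibruplu
  ToolError: not found
[in] keep openup p: /plige/luje
  stoji
[in] unitron translate v: 398 u_from: K u_to: F
  25673/100
[in] unitron translate v: %0 u_from: g u_to: lb
  25673000/45359237


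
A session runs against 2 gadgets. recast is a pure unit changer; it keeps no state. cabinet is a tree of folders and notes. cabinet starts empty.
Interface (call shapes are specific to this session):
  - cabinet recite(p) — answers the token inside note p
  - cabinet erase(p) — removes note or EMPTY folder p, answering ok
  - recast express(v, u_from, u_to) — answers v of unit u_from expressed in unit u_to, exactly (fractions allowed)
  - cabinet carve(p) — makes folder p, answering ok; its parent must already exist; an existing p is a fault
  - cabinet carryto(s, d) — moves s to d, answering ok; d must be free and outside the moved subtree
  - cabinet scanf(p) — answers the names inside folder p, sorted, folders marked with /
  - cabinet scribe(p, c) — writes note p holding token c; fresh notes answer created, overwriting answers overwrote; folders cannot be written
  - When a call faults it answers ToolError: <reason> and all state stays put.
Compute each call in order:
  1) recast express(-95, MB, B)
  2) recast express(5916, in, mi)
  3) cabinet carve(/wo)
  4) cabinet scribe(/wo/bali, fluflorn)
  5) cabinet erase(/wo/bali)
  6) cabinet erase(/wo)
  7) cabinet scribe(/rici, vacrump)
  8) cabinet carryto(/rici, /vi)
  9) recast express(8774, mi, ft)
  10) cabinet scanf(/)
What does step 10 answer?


Act: recast express[-95; MB; B]
Obs: -95000000
Act: recast express[5916; in; mi]
Obs: 493/5280
Act: cabinet carve[/wo]
Obs: ok
Act: cabinet scribe[/wo/bali; fluflorn]
Obs: created
Act: cabinet erase[/wo/bali]
Obs: ok
Act: cabinet erase[/wo]
Obs: ok
Act: cabinet scribe[/rici; vacrump]
Obs: created
Act: cabinet carryto[/rici; /vi]
Obs: ok
Act: recast express[8774; mi; ft]
Obs: 46326720
Act: cabinet scanf[/]
Obs: [vi]

Answer: [vi]


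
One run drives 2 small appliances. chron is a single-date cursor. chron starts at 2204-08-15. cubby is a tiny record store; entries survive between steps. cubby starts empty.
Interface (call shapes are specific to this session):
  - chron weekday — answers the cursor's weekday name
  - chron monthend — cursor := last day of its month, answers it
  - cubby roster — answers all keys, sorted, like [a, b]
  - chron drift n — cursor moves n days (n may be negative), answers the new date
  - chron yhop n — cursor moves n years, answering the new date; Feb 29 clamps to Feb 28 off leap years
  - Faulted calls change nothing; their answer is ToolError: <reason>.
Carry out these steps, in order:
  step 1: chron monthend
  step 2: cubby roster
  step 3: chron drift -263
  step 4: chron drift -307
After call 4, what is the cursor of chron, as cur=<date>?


Answer: cur=2203-02-08

Derivation:
Invoking chron monthend, which returns 2204-08-31.
I use cubby roster(), and observe [].
Then chron drift using n→-263, — result: 2203-12-12.
Now I run chron drift using n→-307, → 2203-02-08.


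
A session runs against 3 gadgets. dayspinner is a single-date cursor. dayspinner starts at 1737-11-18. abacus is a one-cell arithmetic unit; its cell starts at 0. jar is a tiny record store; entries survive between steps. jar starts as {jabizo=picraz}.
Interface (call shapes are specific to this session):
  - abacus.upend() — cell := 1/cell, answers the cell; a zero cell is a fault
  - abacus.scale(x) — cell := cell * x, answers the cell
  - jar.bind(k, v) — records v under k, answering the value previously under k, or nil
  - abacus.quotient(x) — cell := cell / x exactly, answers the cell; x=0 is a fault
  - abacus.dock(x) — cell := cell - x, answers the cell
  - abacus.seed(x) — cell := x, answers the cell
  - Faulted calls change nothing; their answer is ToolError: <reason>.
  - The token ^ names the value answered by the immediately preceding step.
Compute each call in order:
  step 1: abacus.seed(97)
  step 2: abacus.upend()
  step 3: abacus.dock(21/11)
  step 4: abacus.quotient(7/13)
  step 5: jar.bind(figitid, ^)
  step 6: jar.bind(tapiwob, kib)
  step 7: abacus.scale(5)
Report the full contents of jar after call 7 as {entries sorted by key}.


Answer: {figitid=-26338/7469, jabizo=picraz, tapiwob=kib}

Derivation:
CALL seed[x=97]
RET  97
CALL upend[]
RET  1/97
CALL dock[x=21/11]
RET  -2026/1067
CALL quotient[x=7/13]
RET  -26338/7469
CALL bind[k=figitid; v=^]
RET  nil
CALL bind[k=tapiwob; v=kib]
RET  nil
CALL scale[x=5]
RET  -131690/7469


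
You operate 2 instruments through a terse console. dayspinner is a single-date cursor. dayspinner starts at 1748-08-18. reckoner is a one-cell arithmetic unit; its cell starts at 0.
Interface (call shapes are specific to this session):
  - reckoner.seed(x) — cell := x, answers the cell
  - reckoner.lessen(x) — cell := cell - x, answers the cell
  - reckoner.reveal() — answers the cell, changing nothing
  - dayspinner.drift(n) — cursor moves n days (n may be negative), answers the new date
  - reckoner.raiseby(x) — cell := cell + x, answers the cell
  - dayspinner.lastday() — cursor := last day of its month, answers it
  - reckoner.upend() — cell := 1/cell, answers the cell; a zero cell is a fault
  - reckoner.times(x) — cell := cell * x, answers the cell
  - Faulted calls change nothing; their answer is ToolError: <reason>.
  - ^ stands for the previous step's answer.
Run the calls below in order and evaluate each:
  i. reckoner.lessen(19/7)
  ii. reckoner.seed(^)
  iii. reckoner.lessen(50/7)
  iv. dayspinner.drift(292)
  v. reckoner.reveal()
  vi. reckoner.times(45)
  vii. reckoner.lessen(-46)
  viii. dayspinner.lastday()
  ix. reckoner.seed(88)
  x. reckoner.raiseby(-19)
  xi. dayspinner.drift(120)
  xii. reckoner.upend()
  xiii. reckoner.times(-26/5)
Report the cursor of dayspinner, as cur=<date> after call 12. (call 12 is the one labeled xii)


Answer: cur=1749-10-28

Derivation:
-- 1. lessen(x=19/7) -> -19/7
-- 2. seed(x=^) -> -19/7
-- 3. lessen(x=50/7) -> -69/7
-- 4. drift(n=292) -> 1749-06-06
-- 5. reveal() -> -69/7
-- 6. times(x=45) -> -3105/7
-- 7. lessen(x=-46) -> -2783/7
-- 8. lastday() -> 1749-06-30
-- 9. seed(x=88) -> 88
-- 10. raiseby(x=-19) -> 69
-- 11. drift(n=120) -> 1749-10-28
-- 12. upend() -> 1/69
-- 13. times(x=-26/5) -> -26/345


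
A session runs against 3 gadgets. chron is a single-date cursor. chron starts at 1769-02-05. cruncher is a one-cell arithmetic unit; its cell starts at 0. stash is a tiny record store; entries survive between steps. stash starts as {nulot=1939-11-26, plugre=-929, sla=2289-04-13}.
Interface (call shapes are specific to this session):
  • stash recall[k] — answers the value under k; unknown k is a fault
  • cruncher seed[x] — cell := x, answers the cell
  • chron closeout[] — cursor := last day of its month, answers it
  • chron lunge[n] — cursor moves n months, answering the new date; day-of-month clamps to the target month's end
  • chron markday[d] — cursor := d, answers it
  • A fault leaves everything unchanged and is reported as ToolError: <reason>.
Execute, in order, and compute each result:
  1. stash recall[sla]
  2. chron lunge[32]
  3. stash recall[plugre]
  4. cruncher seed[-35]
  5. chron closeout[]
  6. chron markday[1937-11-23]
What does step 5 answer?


Answer: 1771-10-31

Derivation:
% stash recall k='sla'
  2289-04-13
% chron lunge n='32'
  1771-10-05
% stash recall k='plugre'
  -929
% cruncher seed x='-35'
  -35
% chron closeout
  1771-10-31
% chron markday d='1937-11-23'
  1937-11-23


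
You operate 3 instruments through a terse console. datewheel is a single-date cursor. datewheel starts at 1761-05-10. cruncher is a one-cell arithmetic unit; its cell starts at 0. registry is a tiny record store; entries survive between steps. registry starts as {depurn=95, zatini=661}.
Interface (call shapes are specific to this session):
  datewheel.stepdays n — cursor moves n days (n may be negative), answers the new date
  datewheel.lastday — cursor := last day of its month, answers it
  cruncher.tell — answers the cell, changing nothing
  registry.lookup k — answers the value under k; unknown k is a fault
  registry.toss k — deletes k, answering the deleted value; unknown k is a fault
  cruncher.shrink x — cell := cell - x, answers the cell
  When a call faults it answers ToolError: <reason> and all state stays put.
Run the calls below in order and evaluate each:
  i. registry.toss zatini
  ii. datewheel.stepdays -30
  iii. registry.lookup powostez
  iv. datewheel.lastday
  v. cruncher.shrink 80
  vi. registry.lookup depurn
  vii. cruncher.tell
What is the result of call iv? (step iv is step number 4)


Answer: 1761-04-30

Derivation:
// registry.toss(k='zatini') ~> 661
// datewheel.stepdays(n='-30') ~> 1761-04-10
// registry.lookup(k='powostez') ~> ToolError: no such key powostez
// datewheel.lastday() ~> 1761-04-30
// cruncher.shrink(x='80') ~> -80
// registry.lookup(k='depurn') ~> 95
// cruncher.tell() ~> -80


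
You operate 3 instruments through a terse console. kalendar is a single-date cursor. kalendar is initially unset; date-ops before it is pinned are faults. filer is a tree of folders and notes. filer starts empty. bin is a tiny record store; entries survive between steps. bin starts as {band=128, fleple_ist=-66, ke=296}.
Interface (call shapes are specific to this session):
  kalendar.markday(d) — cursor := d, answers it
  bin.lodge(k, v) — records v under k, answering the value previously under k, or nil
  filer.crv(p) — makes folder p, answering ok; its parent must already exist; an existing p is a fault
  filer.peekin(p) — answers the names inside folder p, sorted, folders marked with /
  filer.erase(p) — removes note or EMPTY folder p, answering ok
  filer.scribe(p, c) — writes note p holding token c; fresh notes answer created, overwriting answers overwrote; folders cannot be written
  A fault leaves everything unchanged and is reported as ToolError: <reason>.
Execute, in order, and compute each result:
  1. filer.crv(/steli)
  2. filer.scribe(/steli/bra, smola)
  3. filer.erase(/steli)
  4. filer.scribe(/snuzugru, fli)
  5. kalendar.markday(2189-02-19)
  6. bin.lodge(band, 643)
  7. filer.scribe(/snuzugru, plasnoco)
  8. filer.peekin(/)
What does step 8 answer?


Step: crv[p=/steli]
Result: ok
Step: scribe[p=/steli/bra; c=smola]
Result: created
Step: erase[p=/steli]
Result: ToolError: not empty
Step: scribe[p=/snuzugru; c=fli]
Result: created
Step: markday[d=2189-02-19]
Result: 2189-02-19
Step: lodge[k=band; v=643]
Result: 128
Step: scribe[p=/snuzugru; c=plasnoco]
Result: overwrote
Step: peekin[p=/]
Result: [snuzugru, steli/]

Answer: [snuzugru, steli/]
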